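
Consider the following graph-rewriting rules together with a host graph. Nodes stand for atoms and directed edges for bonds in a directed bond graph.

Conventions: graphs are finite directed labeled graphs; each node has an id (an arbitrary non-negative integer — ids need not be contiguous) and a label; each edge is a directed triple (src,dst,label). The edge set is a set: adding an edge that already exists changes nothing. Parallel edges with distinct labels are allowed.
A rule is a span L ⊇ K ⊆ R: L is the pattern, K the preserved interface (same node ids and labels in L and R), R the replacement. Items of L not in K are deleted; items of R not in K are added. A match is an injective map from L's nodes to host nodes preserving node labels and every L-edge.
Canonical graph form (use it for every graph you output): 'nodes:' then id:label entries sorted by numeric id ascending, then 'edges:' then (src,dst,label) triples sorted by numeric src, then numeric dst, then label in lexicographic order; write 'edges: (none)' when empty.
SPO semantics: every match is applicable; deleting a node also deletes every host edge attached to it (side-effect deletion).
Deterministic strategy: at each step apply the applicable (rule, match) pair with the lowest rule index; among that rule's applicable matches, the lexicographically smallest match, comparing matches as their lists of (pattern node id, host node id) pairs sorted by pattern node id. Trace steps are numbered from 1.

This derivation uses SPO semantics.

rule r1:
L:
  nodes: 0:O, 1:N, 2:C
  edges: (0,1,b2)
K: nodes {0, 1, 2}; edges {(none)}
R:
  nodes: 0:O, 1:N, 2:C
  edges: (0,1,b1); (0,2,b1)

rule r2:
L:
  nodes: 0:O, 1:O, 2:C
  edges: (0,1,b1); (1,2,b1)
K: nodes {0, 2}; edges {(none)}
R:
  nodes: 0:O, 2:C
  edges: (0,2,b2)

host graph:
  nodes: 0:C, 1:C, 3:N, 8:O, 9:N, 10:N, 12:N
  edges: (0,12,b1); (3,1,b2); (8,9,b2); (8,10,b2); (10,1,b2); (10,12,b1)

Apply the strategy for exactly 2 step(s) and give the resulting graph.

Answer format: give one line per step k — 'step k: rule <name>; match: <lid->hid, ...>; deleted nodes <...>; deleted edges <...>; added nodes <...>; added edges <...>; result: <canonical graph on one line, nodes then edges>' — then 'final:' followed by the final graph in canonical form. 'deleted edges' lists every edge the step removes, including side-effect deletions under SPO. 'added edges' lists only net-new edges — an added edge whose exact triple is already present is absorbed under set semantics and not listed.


step 1: rule r1; match: 0->8, 1->9, 2->0; deleted nodes (none); deleted edges (8,9,b2); added nodes (none); added edges (8,0,b1); (8,9,b1); result: nodes: 0:C, 1:C, 3:N, 8:O, 9:N, 10:N, 12:N edges: (0,12,b1); (3,1,b2); (8,0,b1); (8,9,b1); (8,10,b2); (10,1,b2); (10,12,b1)
step 2: rule r1; match: 0->8, 1->10, 2->0; deleted nodes (none); deleted edges (8,10,b2); added nodes (none); added edges (8,10,b1); result: nodes: 0:C, 1:C, 3:N, 8:O, 9:N, 10:N, 12:N edges: (0,12,b1); (3,1,b2); (8,0,b1); (8,9,b1); (8,10,b1); (10,1,b2); (10,12,b1)
final:
nodes: 0:C, 1:C, 3:N, 8:O, 9:N, 10:N, 12:N
edges: (0,12,b1); (3,1,b2); (8,0,b1); (8,9,b1); (8,10,b1); (10,1,b2); (10,12,b1)


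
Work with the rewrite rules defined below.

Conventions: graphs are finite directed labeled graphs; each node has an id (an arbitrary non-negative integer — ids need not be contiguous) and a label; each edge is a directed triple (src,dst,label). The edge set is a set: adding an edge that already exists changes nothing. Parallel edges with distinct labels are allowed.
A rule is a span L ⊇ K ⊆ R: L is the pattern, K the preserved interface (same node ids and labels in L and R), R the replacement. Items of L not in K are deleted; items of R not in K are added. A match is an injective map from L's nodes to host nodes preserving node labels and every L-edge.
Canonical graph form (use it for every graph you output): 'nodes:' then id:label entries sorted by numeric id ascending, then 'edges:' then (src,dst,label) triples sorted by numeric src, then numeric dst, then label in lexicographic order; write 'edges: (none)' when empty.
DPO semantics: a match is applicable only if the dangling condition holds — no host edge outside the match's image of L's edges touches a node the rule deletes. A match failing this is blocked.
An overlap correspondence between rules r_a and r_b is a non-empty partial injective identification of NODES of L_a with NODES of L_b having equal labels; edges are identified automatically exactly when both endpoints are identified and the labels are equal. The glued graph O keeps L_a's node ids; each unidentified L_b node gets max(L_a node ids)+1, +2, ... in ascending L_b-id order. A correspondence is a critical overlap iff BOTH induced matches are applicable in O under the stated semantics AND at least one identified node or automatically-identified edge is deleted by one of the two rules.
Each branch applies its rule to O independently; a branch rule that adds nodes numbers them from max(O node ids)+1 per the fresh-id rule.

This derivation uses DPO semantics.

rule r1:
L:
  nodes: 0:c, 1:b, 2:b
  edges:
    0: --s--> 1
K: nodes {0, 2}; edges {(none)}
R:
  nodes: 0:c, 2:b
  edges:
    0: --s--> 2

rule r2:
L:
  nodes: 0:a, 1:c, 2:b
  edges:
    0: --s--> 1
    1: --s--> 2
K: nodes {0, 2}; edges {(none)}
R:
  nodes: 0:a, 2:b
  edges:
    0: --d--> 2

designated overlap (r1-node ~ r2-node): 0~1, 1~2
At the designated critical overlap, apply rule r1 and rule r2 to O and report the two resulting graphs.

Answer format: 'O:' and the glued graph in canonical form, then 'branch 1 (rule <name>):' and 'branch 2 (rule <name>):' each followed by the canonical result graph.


O:
nodes: 0:c, 1:b, 2:b, 3:a
edges: (0,1,s); (3,0,s)
branch 1 (rule r1):
nodes: 0:c, 2:b, 3:a
edges: (0,2,s); (3,0,s)
branch 2 (rule r2):
nodes: 1:b, 2:b, 3:a
edges: (3,1,d)


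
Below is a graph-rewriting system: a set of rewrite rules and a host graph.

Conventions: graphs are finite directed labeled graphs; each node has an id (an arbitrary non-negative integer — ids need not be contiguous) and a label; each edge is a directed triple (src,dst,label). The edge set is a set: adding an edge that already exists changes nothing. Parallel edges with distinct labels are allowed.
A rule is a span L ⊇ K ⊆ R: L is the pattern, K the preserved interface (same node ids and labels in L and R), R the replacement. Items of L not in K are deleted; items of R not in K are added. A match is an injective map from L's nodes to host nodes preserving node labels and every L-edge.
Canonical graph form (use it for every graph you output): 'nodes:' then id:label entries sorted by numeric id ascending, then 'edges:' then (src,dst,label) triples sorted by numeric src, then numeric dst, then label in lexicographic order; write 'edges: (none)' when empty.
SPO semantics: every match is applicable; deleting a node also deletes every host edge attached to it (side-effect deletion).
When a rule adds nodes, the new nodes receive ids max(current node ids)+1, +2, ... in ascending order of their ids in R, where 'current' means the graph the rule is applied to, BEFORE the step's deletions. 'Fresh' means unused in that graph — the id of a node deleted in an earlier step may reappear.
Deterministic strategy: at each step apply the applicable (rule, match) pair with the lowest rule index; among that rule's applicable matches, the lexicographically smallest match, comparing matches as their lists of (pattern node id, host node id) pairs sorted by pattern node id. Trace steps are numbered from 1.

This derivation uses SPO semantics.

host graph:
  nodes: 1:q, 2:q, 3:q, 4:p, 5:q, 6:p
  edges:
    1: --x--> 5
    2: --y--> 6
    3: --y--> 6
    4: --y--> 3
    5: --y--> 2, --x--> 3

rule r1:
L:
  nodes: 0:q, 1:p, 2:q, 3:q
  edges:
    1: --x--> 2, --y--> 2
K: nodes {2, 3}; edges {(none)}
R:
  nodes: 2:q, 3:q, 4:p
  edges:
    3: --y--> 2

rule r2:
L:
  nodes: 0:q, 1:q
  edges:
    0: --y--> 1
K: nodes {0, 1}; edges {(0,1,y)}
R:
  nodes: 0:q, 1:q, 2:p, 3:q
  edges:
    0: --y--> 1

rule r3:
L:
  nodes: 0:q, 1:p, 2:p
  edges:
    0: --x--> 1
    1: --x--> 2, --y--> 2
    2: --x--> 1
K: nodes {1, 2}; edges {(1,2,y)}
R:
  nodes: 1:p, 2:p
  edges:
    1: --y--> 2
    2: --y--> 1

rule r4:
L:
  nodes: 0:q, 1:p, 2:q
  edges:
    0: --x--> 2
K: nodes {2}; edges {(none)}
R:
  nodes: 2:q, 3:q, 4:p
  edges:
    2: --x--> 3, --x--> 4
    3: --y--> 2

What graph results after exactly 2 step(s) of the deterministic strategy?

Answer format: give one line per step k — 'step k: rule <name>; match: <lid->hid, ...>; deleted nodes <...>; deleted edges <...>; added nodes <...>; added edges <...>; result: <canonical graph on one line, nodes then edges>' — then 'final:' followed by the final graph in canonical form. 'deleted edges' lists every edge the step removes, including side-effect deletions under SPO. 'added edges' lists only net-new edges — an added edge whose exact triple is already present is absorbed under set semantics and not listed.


step 1: rule r2; match: 0->5, 1->2; deleted nodes (none); deleted edges (none); added nodes 7, 8; added edges (none); result: nodes: 1:q, 2:q, 3:q, 4:p, 5:q, 6:p, 7:p, 8:q edges: (1,5,x); (2,6,y); (3,6,y); (4,3,y); (5,2,y); (5,3,x)
step 2: rule r2; match: 0->5, 1->2; deleted nodes (none); deleted edges (none); added nodes 9, 10; added edges (none); result: nodes: 1:q, 2:q, 3:q, 4:p, 5:q, 6:p, 7:p, 8:q, 9:p, 10:q edges: (1,5,x); (2,6,y); (3,6,y); (4,3,y); (5,2,y); (5,3,x)
final:
nodes: 1:q, 2:q, 3:q, 4:p, 5:q, 6:p, 7:p, 8:q, 9:p, 10:q
edges: (1,5,x); (2,6,y); (3,6,y); (4,3,y); (5,2,y); (5,3,x)


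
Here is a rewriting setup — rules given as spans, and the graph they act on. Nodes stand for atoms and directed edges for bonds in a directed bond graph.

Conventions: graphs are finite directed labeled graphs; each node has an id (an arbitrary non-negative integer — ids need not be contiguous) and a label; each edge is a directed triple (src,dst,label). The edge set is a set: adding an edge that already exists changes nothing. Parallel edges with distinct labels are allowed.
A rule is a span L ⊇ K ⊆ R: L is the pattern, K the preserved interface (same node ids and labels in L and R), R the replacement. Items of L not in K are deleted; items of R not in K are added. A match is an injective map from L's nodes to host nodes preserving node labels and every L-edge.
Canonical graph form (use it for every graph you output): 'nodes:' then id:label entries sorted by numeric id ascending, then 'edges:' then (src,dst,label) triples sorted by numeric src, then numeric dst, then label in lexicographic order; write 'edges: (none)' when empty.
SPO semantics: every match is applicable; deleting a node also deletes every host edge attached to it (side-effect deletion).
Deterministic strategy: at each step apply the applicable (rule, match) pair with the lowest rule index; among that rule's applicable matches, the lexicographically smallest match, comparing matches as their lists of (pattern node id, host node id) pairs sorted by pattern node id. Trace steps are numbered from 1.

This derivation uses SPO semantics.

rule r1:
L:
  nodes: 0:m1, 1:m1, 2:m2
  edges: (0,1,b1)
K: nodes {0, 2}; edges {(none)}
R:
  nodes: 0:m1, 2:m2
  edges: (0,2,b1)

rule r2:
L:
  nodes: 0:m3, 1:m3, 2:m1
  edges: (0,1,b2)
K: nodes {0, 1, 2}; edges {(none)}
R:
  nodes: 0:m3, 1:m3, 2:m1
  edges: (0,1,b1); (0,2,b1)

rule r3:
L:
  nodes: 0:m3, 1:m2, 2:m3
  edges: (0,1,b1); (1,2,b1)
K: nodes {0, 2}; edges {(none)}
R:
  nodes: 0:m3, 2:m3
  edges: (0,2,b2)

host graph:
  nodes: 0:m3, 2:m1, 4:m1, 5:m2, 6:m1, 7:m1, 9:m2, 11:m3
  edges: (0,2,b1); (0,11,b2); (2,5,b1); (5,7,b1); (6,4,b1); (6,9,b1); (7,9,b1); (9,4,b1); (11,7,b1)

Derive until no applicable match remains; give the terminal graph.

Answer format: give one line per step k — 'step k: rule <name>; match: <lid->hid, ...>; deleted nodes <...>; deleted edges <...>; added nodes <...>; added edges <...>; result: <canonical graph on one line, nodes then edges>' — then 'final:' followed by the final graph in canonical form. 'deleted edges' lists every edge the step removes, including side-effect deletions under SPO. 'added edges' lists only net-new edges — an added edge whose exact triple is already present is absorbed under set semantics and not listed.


step 1: rule r1; match: 0->6, 1->4, 2->5; deleted nodes 4; deleted edges (6,4,b1); (9,4,b1); added nodes (none); added edges (6,5,b1); result: nodes: 0:m3, 2:m1, 5:m2, 6:m1, 7:m1, 9:m2, 11:m3 edges: (0,2,b1); (0,11,b2); (2,5,b1); (5,7,b1); (6,5,b1); (6,9,b1); (7,9,b1); (11,7,b1)
step 2: rule r2; match: 0->0, 1->11, 2->2; deleted nodes (none); deleted edges (0,11,b2); added nodes (none); added edges (0,11,b1); result: nodes: 0:m3, 2:m1, 5:m2, 6:m1, 7:m1, 9:m2, 11:m3 edges: (0,2,b1); (0,11,b1); (2,5,b1); (5,7,b1); (6,5,b1); (6,9,b1); (7,9,b1); (11,7,b1)
final:
nodes: 0:m3, 2:m1, 5:m2, 6:m1, 7:m1, 9:m2, 11:m3
edges: (0,2,b1); (0,11,b1); (2,5,b1); (5,7,b1); (6,5,b1); (6,9,b1); (7,9,b1); (11,7,b1)


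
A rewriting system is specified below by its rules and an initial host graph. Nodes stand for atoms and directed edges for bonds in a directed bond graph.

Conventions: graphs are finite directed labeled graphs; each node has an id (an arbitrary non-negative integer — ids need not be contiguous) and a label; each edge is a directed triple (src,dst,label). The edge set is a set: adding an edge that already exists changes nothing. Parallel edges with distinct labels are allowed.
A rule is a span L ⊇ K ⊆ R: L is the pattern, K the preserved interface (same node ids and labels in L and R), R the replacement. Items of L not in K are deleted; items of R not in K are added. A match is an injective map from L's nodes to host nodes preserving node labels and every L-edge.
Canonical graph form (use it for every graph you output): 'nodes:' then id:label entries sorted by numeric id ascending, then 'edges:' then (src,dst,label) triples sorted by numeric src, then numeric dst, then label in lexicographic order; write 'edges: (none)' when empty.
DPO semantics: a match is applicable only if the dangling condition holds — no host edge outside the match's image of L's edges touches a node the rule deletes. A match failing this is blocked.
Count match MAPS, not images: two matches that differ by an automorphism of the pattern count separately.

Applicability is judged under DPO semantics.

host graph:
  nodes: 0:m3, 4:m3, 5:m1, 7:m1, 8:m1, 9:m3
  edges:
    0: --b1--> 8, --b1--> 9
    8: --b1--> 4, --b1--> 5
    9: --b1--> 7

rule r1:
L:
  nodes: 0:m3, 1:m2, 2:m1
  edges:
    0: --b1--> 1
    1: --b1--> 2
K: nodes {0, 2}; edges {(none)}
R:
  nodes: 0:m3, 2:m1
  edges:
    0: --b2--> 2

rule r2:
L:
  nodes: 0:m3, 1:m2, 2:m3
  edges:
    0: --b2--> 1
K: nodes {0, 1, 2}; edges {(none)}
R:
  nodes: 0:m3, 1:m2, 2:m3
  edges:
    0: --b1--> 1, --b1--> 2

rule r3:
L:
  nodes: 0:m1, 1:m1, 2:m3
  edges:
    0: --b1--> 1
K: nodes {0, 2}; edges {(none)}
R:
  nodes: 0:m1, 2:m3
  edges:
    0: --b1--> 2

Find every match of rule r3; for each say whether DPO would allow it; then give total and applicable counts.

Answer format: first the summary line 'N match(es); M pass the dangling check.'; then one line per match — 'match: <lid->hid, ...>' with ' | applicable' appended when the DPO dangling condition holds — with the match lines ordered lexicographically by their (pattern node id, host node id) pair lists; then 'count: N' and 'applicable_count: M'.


3 match(es); 3 pass the dangling check.
match: 0->8, 1->5, 2->0 | applicable
match: 0->8, 1->5, 2->4 | applicable
match: 0->8, 1->5, 2->9 | applicable
count: 3
applicable_count: 3


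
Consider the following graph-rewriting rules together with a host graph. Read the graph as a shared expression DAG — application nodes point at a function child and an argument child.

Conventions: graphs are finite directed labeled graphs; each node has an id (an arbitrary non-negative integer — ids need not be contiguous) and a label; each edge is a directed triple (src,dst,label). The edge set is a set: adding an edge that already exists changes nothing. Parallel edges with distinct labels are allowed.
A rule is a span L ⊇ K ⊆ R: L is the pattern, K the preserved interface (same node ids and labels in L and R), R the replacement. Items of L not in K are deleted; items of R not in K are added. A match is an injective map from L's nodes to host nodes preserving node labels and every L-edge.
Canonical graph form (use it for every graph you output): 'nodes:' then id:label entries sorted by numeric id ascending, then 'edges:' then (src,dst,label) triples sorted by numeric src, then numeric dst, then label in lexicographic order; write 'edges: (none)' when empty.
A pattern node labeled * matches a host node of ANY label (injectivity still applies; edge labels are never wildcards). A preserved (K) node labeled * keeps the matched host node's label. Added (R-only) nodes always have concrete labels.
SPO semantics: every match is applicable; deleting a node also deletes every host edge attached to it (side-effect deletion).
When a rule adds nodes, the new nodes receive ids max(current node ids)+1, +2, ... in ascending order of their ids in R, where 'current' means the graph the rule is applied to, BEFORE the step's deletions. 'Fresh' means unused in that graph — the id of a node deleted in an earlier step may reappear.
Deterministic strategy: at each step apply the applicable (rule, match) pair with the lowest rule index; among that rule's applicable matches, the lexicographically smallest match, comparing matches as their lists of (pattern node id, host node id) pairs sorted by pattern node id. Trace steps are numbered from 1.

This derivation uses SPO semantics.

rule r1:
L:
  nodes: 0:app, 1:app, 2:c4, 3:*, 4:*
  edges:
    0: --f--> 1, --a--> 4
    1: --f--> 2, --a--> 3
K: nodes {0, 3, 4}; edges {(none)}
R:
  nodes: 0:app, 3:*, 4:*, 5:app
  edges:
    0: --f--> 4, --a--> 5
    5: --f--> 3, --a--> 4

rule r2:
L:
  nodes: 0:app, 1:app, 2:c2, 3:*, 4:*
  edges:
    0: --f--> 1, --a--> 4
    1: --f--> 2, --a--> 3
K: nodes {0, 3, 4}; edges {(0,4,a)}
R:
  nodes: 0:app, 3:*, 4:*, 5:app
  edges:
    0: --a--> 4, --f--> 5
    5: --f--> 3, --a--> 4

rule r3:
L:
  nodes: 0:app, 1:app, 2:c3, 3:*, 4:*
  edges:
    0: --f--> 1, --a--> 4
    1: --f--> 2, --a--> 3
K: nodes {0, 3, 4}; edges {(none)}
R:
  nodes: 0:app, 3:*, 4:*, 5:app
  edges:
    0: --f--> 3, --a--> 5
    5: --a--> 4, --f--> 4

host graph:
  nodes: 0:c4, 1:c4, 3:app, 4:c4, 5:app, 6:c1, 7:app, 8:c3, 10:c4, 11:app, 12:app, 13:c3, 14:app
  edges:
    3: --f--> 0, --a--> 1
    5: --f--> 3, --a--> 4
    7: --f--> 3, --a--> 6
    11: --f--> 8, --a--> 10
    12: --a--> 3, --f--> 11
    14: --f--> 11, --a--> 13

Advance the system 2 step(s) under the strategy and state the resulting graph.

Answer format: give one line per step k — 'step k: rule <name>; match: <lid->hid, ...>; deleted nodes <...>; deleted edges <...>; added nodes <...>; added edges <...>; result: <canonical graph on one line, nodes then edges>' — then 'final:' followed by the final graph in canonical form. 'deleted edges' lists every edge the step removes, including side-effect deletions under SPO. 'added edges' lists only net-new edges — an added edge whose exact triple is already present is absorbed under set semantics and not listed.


step 1: rule r1; match: 0->5, 1->3, 2->0, 3->1, 4->4; deleted nodes 0, 3; deleted edges (3,0,f); (3,1,a); (5,3,f); (5,4,a); (7,3,f); (12,3,a); added nodes 15; added edges (5,4,f); (5,15,a); (15,1,f); (15,4,a); result: nodes: 1:c4, 4:c4, 5:app, 6:c1, 7:app, 8:c3, 10:c4, 11:app, 12:app, 13:c3, 14:app, 15:app edges: (5,4,f); (5,15,a); (7,6,a); (11,8,f); (11,10,a); (12,11,f); (14,11,f); (14,13,a); (15,1,f); (15,4,a)
step 2: rule r3; match: 0->14, 1->11, 2->8, 3->10, 4->13; deleted nodes 8, 11; deleted edges (11,8,f); (11,10,a); (12,11,f); (14,11,f); (14,13,a); added nodes 16; added edges (14,10,f); (14,16,a); (16,13,a); (16,13,f); result: nodes: 1:c4, 4:c4, 5:app, 6:c1, 7:app, 10:c4, 12:app, 13:c3, 14:app, 15:app, 16:app edges: (5,4,f); (5,15,a); (7,6,a); (14,10,f); (14,16,a); (15,1,f); (15,4,a); (16,13,a); (16,13,f)
final:
nodes: 1:c4, 4:c4, 5:app, 6:c1, 7:app, 10:c4, 12:app, 13:c3, 14:app, 15:app, 16:app
edges: (5,4,f); (5,15,a); (7,6,a); (14,10,f); (14,16,a); (15,1,f); (15,4,a); (16,13,a); (16,13,f)


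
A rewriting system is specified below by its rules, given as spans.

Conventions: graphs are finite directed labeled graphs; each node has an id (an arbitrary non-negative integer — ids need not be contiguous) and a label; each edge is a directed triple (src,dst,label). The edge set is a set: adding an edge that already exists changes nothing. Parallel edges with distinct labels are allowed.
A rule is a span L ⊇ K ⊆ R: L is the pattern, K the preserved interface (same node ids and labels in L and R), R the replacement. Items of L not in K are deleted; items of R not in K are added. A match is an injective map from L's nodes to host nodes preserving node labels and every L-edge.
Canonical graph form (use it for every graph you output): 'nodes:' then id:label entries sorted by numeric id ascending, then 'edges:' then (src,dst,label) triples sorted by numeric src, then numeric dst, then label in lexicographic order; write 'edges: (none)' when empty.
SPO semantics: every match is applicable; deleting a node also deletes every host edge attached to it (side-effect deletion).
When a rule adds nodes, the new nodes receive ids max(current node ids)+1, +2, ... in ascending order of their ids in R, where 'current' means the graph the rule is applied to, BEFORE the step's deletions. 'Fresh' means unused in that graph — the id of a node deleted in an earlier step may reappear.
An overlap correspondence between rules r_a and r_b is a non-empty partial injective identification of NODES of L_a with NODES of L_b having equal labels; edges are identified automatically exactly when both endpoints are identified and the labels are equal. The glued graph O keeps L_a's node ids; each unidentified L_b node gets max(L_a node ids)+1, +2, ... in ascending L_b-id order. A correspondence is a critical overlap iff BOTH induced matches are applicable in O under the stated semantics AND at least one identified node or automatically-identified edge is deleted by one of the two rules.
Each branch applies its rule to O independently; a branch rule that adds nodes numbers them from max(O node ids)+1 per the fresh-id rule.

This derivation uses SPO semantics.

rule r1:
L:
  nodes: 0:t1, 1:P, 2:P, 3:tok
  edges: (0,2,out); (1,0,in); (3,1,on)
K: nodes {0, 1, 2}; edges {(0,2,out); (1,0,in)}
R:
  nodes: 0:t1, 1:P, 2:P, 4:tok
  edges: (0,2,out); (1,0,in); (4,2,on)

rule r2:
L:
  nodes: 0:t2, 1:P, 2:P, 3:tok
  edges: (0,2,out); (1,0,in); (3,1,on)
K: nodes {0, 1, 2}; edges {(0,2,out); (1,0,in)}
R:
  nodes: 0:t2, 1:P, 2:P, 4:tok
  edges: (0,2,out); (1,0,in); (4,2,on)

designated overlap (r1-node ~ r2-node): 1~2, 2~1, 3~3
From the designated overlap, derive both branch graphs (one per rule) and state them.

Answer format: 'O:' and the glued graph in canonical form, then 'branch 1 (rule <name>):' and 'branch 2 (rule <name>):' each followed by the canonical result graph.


O:
nodes: 0:t1, 1:P, 2:P, 3:tok, 4:t2
edges: (0,2,out); (1,0,in); (2,4,in); (3,1,on); (3,2,on); (4,1,out)
branch 1 (rule r1):
nodes: 0:t1, 1:P, 2:P, 4:t2, 5:tok
edges: (0,2,out); (1,0,in); (2,4,in); (4,1,out); (5,2,on)
branch 2 (rule r2):
nodes: 0:t1, 1:P, 2:P, 4:t2, 5:tok
edges: (0,2,out); (1,0,in); (2,4,in); (4,1,out); (5,1,on)


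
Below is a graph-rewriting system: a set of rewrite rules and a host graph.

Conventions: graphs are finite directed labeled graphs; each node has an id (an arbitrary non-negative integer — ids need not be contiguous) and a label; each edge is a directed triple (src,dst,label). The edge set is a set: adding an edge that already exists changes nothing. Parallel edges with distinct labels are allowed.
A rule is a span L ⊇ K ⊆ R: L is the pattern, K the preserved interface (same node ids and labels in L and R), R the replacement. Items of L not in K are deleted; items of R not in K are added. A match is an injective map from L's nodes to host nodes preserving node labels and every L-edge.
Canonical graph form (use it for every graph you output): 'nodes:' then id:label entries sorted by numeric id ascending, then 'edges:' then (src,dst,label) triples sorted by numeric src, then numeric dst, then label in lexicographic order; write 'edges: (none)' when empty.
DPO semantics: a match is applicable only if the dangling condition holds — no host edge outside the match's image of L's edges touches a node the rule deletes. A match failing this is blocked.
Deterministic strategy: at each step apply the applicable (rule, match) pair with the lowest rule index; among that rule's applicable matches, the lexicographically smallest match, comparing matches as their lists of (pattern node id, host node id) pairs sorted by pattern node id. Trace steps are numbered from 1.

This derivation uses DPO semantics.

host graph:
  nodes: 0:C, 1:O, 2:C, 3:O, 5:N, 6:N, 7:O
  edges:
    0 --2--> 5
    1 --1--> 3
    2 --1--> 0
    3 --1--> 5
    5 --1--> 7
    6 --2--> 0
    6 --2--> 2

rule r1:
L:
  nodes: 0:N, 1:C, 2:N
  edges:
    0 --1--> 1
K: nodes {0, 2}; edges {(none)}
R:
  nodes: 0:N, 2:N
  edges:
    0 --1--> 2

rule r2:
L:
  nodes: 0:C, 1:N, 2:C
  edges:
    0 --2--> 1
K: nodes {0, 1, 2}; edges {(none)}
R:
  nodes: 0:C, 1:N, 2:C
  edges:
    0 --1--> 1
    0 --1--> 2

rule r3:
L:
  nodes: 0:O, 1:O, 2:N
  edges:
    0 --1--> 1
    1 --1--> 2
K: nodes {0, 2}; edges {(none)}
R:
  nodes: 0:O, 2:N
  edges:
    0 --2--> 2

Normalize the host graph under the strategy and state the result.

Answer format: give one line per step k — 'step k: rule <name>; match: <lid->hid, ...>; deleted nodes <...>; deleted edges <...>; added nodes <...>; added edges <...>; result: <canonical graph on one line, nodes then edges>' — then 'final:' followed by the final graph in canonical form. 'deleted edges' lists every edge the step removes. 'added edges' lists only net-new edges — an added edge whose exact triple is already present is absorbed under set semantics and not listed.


step 1: rule r2; match: 0->0, 1->5, 2->2; deleted nodes (none); deleted edges (0,5,2); added nodes (none); added edges (0,2,1); (0,5,1); result: nodes: 0:C, 1:O, 2:C, 3:O, 5:N, 6:N, 7:O edges: (0,2,1); (0,5,1); (1,3,1); (2,0,1); (3,5,1); (5,7,1); (6,0,2); (6,2,2)
step 2: rule r3; match: 0->1, 1->3, 2->5; deleted nodes 3; deleted edges (1,3,1); (3,5,1); added nodes (none); added edges (1,5,2); result: nodes: 0:C, 1:O, 2:C, 5:N, 6:N, 7:O edges: (0,2,1); (0,5,1); (1,5,2); (2,0,1); (5,7,1); (6,0,2); (6,2,2)
final:
nodes: 0:C, 1:O, 2:C, 5:N, 6:N, 7:O
edges: (0,2,1); (0,5,1); (1,5,2); (2,0,1); (5,7,1); (6,0,2); (6,2,2)


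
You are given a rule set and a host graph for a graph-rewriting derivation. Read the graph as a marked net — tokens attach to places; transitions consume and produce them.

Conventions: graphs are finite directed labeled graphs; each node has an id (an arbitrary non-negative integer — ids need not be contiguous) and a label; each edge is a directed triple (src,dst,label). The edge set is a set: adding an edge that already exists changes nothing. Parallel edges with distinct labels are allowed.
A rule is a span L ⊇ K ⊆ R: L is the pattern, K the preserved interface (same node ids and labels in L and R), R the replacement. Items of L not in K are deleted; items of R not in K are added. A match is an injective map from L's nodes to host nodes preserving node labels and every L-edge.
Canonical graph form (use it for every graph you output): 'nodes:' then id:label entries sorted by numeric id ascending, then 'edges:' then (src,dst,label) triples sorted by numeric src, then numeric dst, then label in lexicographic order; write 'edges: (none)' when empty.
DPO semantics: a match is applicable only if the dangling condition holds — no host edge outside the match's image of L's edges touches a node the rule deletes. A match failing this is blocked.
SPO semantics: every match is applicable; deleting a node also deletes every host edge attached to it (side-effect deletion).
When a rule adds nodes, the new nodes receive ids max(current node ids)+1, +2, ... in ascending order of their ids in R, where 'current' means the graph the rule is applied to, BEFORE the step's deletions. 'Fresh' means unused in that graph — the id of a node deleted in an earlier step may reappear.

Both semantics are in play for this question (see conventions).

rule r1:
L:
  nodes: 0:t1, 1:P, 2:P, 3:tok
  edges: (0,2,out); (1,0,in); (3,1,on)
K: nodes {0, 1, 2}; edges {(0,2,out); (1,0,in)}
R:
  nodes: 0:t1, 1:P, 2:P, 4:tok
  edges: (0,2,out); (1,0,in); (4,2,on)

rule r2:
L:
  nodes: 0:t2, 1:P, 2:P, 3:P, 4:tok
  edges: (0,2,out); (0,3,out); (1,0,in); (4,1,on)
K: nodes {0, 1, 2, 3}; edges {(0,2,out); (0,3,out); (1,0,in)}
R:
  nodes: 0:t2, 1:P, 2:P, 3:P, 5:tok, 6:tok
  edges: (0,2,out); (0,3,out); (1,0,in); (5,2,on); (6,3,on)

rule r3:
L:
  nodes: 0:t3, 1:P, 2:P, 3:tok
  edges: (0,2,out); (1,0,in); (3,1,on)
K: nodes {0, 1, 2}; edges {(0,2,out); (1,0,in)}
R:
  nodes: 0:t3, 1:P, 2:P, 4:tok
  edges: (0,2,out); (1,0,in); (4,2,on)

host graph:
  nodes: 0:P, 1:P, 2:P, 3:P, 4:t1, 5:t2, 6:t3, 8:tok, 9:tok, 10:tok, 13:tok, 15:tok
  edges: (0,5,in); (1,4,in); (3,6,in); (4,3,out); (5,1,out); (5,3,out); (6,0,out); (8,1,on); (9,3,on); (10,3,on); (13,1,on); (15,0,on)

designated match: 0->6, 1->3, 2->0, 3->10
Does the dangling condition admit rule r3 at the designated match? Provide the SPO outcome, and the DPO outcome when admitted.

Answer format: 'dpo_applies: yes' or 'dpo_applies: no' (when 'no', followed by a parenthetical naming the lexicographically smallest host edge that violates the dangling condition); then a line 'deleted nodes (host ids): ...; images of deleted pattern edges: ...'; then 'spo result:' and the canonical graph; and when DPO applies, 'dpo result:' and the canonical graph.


dpo_applies: yes
deleted nodes (host ids): 10; images of deleted pattern edges: (10,3,on)
spo result:
nodes: 0:P, 1:P, 2:P, 3:P, 4:t1, 5:t2, 6:t3, 8:tok, 9:tok, 13:tok, 15:tok, 16:tok
edges: (0,5,in); (1,4,in); (3,6,in); (4,3,out); (5,1,out); (5,3,out); (6,0,out); (8,1,on); (9,3,on); (13,1,on); (15,0,on); (16,0,on)
dpo result:
nodes: 0:P, 1:P, 2:P, 3:P, 4:t1, 5:t2, 6:t3, 8:tok, 9:tok, 13:tok, 15:tok, 16:tok
edges: (0,5,in); (1,4,in); (3,6,in); (4,3,out); (5,1,out); (5,3,out); (6,0,out); (8,1,on); (9,3,on); (13,1,on); (15,0,on); (16,0,on)


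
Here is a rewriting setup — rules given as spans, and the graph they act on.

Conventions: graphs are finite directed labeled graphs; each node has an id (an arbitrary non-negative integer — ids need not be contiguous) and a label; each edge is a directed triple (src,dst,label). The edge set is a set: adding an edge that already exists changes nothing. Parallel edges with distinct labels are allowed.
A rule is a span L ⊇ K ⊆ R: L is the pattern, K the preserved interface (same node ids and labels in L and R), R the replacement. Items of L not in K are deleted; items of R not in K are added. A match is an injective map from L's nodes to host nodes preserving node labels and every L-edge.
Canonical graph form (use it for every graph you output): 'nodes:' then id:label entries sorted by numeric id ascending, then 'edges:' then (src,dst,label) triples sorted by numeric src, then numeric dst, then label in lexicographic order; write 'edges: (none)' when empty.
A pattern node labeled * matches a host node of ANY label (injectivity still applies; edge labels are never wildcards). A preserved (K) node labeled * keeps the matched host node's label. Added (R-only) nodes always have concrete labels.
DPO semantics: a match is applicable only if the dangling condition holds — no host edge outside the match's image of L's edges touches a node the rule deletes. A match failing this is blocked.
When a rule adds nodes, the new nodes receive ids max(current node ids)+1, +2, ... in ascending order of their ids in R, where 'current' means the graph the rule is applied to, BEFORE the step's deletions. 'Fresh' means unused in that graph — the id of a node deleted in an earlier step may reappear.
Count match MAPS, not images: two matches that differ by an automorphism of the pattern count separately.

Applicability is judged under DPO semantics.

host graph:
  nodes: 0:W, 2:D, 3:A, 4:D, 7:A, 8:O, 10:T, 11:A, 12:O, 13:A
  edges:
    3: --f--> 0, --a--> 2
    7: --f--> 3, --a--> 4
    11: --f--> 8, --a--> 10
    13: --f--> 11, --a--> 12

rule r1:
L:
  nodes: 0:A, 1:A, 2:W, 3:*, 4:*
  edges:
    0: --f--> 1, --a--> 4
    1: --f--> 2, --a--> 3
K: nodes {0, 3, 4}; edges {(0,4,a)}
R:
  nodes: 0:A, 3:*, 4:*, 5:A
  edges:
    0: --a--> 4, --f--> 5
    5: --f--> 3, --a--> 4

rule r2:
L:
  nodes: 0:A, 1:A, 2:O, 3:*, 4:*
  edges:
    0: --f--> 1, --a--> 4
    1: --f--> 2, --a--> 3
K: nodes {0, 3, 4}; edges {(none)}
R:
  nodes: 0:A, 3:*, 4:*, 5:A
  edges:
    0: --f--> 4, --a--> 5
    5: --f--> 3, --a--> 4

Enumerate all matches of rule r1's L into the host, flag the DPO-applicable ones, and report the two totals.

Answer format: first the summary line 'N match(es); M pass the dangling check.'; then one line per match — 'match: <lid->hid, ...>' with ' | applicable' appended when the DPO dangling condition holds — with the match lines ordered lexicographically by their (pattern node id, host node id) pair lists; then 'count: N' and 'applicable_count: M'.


1 match(es); 1 pass the dangling check.
match: 0->7, 1->3, 2->0, 3->2, 4->4 | applicable
count: 1
applicable_count: 1


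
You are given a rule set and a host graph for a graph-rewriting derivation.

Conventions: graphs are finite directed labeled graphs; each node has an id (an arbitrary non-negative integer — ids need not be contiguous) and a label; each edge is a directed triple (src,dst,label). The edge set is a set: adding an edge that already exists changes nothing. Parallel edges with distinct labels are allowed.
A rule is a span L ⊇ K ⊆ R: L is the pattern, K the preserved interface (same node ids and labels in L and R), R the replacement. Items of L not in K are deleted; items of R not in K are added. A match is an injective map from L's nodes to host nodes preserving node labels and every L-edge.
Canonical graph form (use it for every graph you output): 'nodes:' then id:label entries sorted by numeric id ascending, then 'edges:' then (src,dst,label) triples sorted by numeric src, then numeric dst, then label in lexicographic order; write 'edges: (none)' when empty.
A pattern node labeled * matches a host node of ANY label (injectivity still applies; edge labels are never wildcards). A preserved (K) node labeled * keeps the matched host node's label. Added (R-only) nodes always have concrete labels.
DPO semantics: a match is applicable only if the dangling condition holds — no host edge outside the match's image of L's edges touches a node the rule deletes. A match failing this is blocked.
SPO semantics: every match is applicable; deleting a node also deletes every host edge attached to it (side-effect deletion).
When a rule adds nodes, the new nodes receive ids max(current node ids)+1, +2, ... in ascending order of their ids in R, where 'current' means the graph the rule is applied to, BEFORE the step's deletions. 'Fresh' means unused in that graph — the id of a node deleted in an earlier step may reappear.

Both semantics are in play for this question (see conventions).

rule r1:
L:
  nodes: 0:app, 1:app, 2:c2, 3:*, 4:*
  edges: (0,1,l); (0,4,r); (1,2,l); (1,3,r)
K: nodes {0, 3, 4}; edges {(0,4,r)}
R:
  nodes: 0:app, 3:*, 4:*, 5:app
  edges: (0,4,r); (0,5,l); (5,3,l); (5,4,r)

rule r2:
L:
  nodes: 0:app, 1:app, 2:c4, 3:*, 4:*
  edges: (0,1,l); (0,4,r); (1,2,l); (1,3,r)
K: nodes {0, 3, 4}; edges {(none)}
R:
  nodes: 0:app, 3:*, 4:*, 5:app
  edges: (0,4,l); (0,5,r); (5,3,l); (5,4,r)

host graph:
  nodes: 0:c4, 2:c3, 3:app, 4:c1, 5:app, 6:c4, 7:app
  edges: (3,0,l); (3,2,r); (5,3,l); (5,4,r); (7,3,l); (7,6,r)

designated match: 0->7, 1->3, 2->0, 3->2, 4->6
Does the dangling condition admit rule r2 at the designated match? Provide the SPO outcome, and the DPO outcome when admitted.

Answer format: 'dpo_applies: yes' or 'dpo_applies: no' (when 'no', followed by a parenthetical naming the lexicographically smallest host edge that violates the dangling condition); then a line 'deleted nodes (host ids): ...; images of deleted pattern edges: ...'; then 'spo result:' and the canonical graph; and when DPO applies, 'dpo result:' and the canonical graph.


dpo_applies: no
(the rule deletes node 3, which keeps host edge (5,3,l) outside the match image — the dangling condition fails, DPO blocks; SPO proceeds and side-deletes such edges)
deleted nodes (host ids): 0, 3; images of deleted pattern edges: (3,0,l); (3,2,r); (7,3,l); (7,6,r)
spo result:
nodes: 2:c3, 4:c1, 5:app, 6:c4, 7:app, 8:app
edges: (5,4,r); (7,6,l); (7,8,r); (8,2,l); (8,6,r)


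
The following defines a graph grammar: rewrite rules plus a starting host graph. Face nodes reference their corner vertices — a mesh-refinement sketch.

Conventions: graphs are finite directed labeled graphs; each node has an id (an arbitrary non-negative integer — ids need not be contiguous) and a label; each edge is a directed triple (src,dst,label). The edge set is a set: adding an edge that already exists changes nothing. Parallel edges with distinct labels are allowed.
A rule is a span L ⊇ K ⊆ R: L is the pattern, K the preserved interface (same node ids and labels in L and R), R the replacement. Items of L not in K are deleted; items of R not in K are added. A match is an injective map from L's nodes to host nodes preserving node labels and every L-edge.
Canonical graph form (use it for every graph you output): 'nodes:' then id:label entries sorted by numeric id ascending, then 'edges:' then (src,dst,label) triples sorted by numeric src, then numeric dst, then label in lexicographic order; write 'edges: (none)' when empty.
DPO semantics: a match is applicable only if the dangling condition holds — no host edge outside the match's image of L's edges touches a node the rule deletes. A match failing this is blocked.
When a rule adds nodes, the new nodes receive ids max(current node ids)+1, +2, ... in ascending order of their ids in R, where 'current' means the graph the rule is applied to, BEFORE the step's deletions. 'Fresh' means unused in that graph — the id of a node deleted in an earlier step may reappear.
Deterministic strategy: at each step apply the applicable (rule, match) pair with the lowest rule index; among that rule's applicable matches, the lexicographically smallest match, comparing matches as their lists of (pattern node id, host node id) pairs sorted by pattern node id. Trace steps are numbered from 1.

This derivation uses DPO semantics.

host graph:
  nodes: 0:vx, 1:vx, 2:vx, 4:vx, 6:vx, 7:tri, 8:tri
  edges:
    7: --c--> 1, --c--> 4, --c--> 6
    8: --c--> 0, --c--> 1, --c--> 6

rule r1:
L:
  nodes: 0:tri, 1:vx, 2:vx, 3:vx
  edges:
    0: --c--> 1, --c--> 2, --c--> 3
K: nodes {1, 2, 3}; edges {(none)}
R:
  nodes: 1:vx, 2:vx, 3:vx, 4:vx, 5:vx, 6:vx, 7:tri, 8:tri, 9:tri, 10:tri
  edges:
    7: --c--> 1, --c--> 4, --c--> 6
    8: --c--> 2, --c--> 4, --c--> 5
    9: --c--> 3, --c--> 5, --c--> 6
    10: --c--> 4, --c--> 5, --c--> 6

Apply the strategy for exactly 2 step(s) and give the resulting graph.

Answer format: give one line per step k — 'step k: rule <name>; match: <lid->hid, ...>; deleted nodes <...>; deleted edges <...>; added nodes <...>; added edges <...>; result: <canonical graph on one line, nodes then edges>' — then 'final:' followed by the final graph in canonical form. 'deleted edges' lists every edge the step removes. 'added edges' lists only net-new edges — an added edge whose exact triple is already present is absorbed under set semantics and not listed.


step 1: rule r1; match: 0->7, 1->1, 2->4, 3->6; deleted nodes 7; deleted edges (7,1,c); (7,4,c); (7,6,c); added nodes 9, 10, 11, 12, 13, 14, 15; added edges (12,1,c); (12,9,c); (12,11,c); (13,4,c); (13,9,c); (13,10,c); (14,6,c); (14,10,c); (14,11,c); (15,9,c); (15,10,c); (15,11,c); result: nodes: 0:vx, 1:vx, 2:vx, 4:vx, 6:vx, 8:tri, 9:vx, 10:vx, 11:vx, 12:tri, 13:tri, 14:tri, 15:tri edges: (8,0,c); (8,1,c); (8,6,c); (12,1,c); (12,9,c); (12,11,c); (13,4,c); (13,9,c); (13,10,c); (14,6,c); (14,10,c); (14,11,c); (15,9,c); (15,10,c); (15,11,c)
step 2: rule r1; match: 0->8, 1->0, 2->1, 3->6; deleted nodes 8; deleted edges (8,0,c); (8,1,c); (8,6,c); added nodes 16, 17, 18, 19, 20, 21, 22; added edges (19,0,c); (19,16,c); (19,18,c); (20,1,c); (20,16,c); (20,17,c); (21,6,c); (21,17,c); (21,18,c); (22,16,c); (22,17,c); (22,18,c); result: nodes: 0:vx, 1:vx, 2:vx, 4:vx, 6:vx, 9:vx, 10:vx, 11:vx, 12:tri, 13:tri, 14:tri, 15:tri, 16:vx, 17:vx, 18:vx, 19:tri, 20:tri, 21:tri, 22:tri edges: (12,1,c); (12,9,c); (12,11,c); (13,4,c); (13,9,c); (13,10,c); (14,6,c); (14,10,c); (14,11,c); (15,9,c); (15,10,c); (15,11,c); (19,0,c); (19,16,c); (19,18,c); (20,1,c); (20,16,c); (20,17,c); (21,6,c); (21,17,c); (21,18,c); (22,16,c); (22,17,c); (22,18,c)
final:
nodes: 0:vx, 1:vx, 2:vx, 4:vx, 6:vx, 9:vx, 10:vx, 11:vx, 12:tri, 13:tri, 14:tri, 15:tri, 16:vx, 17:vx, 18:vx, 19:tri, 20:tri, 21:tri, 22:tri
edges: (12,1,c); (12,9,c); (12,11,c); (13,4,c); (13,9,c); (13,10,c); (14,6,c); (14,10,c); (14,11,c); (15,9,c); (15,10,c); (15,11,c); (19,0,c); (19,16,c); (19,18,c); (20,1,c); (20,16,c); (20,17,c); (21,6,c); (21,17,c); (21,18,c); (22,16,c); (22,17,c); (22,18,c)
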